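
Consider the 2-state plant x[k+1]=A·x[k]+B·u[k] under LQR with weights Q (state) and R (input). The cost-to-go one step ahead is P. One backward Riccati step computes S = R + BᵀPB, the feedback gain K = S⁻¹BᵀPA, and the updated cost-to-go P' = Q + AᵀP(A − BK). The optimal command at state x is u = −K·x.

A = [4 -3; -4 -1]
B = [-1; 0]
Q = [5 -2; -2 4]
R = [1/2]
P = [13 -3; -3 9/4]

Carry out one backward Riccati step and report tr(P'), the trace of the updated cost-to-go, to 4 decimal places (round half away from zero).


50.8426

BᵀP = [-13.0000 3.0000]
S = R + BᵀPB = [1/2] + [13.0000] = [13.5000]
BᵀPA = [-64.0000 36.0000]
K = S⁻¹·BᵀPA = [-4.7407 2.6667]
A−BK = [-0.7407 -0.3333; -4.0000 -1.0000]
AᵀP(A−BK) = [36.5926 -0.3333; -0.3333 5.2500]
P' = Q + AᵀP(A−BK) = [41.5926 -2.3333; -2.3333 9.2500]
tr(P') = 50.8426


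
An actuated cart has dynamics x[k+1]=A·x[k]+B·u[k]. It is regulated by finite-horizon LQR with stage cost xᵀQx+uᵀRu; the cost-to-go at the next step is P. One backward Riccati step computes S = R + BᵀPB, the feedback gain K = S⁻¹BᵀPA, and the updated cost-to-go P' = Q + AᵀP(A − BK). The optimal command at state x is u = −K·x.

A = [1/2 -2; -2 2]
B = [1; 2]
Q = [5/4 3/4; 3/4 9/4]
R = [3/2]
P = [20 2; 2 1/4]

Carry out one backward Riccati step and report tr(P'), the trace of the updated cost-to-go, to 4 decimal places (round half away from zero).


8.2705

BᵀP = [24.0000 2.5000]
S = R + BᵀPB = [3/2] + [29.0000] = [30.5000]
BᵀPA = [7.0000 -43.0000]
K = S⁻¹·BᵀPA = [0.2295 -1.4098]
A−BK = [0.2705 -0.5902; -2.4590 4.8197]
AᵀP(A−BK) = [0.3934 -1.1311; -1.1311 4.3770]
P' = Q + AᵀP(A−BK) = [1.6434 -0.3811; -0.3811 6.6270]
tr(P') = 8.2705


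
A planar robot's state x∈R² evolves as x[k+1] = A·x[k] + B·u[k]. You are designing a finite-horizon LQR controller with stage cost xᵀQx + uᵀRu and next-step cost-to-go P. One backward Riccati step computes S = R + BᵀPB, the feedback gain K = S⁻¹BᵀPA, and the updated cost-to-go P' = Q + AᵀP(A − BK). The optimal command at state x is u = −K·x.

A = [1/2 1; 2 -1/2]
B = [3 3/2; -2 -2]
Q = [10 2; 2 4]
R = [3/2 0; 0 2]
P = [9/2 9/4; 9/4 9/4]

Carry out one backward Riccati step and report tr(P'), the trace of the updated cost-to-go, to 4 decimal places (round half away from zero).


BᵀP = [9.0000 2.2500; 2.2500 -1.1250]
S = R + BᵀPB = [3/2 0; 0 2] + [22.5000 9.0000; 9.0000 5.6250] = [24.0000 9.0000; 9.0000 7.6250]
BᵀPA = [9.0000 7.8750; -1.1250 2.8125]
K = S⁻¹·BᵀPA = [0.7721 0.3405; -1.0588 -0.0331]
A−BK = [-0.2279 0.0280; 1.4265 0.1149]
AᵀP(A−BK) = [6.4853 0.8355; 0.8355 0.2239]
P' = Q + AᵀP(A−BK) = [16.4853 2.8355; 2.8355 4.2239]
tr(P') = 20.7092

20.7092


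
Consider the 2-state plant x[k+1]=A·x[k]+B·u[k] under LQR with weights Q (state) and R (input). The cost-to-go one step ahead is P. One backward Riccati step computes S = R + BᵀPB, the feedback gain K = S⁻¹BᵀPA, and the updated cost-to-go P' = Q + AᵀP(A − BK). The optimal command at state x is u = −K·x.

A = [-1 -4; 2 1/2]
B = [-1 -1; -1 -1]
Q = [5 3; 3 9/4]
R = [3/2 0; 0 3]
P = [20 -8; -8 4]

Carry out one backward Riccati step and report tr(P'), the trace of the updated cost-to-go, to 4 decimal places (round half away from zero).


BᵀP = [-12.0000 4.0000; -12.0000 4.0000]
S = R + BᵀPB = [3/2 0; 0 3] + [8.0000 8.0000; 8.0000 8.0000] = [9.5000 8.0000; 8.0000 11.0000]
BᵀPA = [20.0000 50.0000; 20.0000 50.0000]
K = S⁻¹·BᵀPA = [1.4815 3.7037; 0.7407 1.8519]
A−BK = [1.2222 1.5556; 4.2222 6.0556]
AᵀP(A−BK) = [23.5556 40.8889; 40.8889 75.2222]
P' = Q + AᵀP(A−BK) = [28.5556 43.8889; 43.8889 77.4722]
tr(P') = 106.0278

106.0278


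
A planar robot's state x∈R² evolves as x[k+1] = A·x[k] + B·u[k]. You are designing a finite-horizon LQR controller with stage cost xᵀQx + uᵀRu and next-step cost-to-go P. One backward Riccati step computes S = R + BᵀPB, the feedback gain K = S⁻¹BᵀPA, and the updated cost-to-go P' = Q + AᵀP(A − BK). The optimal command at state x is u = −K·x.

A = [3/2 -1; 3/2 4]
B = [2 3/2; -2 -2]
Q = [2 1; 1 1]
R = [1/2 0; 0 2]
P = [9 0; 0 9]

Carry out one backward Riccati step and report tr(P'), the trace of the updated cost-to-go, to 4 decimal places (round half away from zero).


56.6027

BᵀP = [18.0000 -18.0000; 13.5000 -18.0000]
S = R + BᵀPB = [1/2 0; 0 2] + [72.0000 63.0000; 63.0000 56.2500] = [72.5000 63.0000; 63.0000 58.2500]
BᵀPA = [0.0000 -90.0000; -6.7500 -85.5000]
K = S⁻¹·BᵀPA = [1.6734 0.5667; -1.9257 -2.0807]
A−BK = [1.0418 0.9877; 0.9953 0.9720]
AᵀP(A−BK) = [27.5014 26.4555; 26.4555 26.1013]
P' = Q + AᵀP(A−BK) = [29.5014 27.4555; 27.4555 27.1013]
tr(P') = 56.6027


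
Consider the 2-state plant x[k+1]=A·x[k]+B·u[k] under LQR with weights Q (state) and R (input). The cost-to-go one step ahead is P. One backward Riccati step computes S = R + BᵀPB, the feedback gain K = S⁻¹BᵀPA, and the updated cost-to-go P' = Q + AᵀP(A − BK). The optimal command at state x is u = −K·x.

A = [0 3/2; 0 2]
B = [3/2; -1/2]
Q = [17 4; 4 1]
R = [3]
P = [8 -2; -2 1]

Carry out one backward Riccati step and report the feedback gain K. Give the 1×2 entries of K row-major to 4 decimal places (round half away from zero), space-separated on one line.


BᵀP = [13.0000 -3.5000]
S = R + BᵀPB = [3] + [21.2500] = [24.2500]
BᵀPA = [0.0000 12.5000]
K = S⁻¹·BᵀPA = [0.0000 0.5155]
A−BK = [0.0000 0.7268; 0.0000 2.2577]
AᵀP(A−BK) = [0.0000 0.0000; 0.0000 3.5567]
P' = Q + AᵀP(A−BK) = [17.0000 4.0000; 4.0000 4.5567]
tr(P') = 21.5567

0.0000 0.5155


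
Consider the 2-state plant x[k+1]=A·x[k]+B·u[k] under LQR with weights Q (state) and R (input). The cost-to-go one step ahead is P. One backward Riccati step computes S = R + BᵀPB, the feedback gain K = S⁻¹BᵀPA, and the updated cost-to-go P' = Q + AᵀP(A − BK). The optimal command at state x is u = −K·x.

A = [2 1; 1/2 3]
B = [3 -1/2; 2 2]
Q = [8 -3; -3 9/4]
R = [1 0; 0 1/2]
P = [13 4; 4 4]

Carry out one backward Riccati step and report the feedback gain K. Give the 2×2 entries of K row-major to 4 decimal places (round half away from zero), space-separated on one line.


0.6017 0.5013 -0.3344 0.9557

BᵀP = [47.0000 20.0000; 1.5000 6.0000]
S = R + BᵀPB = [1 0; 0 1/2] + [181.0000 16.5000; 16.5000 11.2500] = [182.0000 16.5000; 16.5000 11.7500]
BᵀPA = [104.0000 107.0000; 6.0000 19.5000]
K = S⁻¹·BᵀPA = [0.6017 0.5013; -0.3344 0.9557]
A−BK = [0.0276 -0.0260; -0.0348 0.0861]
AᵀP(A−BK) = [0.4251 0.1337; 0.1337 0.7285]
P' = Q + AᵀP(A−BK) = [8.4251 -2.8663; -2.8663 2.9785]
tr(P') = 11.4035


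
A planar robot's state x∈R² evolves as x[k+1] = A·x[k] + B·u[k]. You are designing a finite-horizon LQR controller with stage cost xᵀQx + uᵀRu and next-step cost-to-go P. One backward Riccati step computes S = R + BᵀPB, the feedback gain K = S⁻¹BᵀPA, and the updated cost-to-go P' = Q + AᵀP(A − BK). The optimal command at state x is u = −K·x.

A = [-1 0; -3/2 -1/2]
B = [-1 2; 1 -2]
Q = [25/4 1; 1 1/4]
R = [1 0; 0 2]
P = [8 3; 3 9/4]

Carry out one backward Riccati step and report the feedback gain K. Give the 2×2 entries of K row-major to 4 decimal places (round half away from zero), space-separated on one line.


BᵀP = [-5.0000 -0.7500; 10.0000 1.5000]
S = R + BᵀPB = [1 0; 0 2] + [4.2500 -8.5000; -8.5000 17.0000] = [5.2500 -8.5000; -8.5000 19.0000]
BᵀPA = [6.1250 0.3750; -12.2500 -0.7500]
K = S⁻¹·BᵀPA = [0.4455 0.0273; -0.4455 -0.0273]
A−BK = [0.3364 0.0818; -2.8364 -0.5818]
AᵀP(A−BK) = [13.8773 2.6864; 2.6864 0.5318]
P' = Q + AᵀP(A−BK) = [20.1273 3.6864; 3.6864 0.7818]
tr(P') = 20.9091

0.4455 0.0273 -0.4455 -0.0273


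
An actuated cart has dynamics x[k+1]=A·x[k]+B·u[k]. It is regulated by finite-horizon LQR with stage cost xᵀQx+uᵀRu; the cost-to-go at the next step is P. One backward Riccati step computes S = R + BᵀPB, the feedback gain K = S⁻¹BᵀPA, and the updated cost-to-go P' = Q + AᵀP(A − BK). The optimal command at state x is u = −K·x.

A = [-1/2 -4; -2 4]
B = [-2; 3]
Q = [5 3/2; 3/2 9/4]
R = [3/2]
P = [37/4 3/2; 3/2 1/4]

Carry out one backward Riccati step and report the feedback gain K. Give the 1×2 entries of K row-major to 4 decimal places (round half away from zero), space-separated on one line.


0.5055 2.0659

BᵀP = [-14.0000 -2.2500]
S = R + BᵀPB = [3/2] + [21.2500] = [22.7500]
BᵀPA = [11.5000 47.0000]
K = S⁻¹·BᵀPA = [0.5055 2.0659]
A−BK = [0.5110 0.1319; -3.5165 -2.1978]
AᵀP(A−BK) = [0.4993 1.7418; 1.7418 6.9011]
P' = Q + AᵀP(A−BK) = [5.4993 3.2418; 3.2418 9.1511]
tr(P') = 14.6504


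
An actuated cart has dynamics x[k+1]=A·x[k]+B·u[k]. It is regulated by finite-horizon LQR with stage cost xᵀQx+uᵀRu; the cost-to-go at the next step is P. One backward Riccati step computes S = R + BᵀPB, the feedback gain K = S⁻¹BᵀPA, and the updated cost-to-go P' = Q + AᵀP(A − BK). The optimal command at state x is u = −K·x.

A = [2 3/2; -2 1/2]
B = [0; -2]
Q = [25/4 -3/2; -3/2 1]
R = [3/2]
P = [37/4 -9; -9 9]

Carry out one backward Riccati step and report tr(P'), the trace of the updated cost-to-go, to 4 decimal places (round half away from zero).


14.9325

BᵀP = [18.0000 -18.0000]
S = R + BᵀPB = [3/2] + [36.0000] = [37.5000]
BᵀPA = [72.0000 18.0000]
K = S⁻¹·BᵀPA = [1.9200 0.4800]
A−BK = [2.0000 1.5000; 1.8400 1.4600]
AᵀP(A−BK) = [6.7600 2.1900; 2.1900 0.9225]
P' = Q + AᵀP(A−BK) = [13.0100 0.6900; 0.6900 1.9225]
tr(P') = 14.9325


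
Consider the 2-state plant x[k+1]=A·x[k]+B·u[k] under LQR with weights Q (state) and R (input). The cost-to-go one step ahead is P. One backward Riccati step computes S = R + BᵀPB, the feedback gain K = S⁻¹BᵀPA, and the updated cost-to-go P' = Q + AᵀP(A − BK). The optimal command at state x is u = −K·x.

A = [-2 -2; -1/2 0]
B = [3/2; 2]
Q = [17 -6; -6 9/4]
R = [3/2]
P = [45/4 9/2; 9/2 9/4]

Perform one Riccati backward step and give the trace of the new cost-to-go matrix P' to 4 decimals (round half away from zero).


BᵀP = [25.8750 11.2500]
S = R + BᵀPB = [3/2] + [61.3125] = [62.8125]
BᵀPA = [-57.3750 -51.7500]
K = S⁻¹·BᵀPA = [-0.9134 -0.8239]
A−BK = [-0.6299 -0.7642; 1.3269 1.6478]
AᵀP(A−BK) = [2.1543 2.2299; 2.2299 2.3642]
P' = Q + AᵀP(A−BK) = [19.1543 -3.7701; -3.7701 4.6142]
tr(P') = 23.7685

23.7685


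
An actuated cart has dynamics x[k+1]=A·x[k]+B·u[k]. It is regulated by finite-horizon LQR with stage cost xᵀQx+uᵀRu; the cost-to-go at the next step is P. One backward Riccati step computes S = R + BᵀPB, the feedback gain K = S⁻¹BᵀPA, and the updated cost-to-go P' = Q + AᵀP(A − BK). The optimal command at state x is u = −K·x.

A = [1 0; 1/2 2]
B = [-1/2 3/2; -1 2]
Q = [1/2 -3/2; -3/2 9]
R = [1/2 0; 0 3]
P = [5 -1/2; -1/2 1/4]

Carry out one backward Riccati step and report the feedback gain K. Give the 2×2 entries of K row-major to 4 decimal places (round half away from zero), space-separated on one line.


-0.5733 -0.1600 0.3800 -0.0800

BᵀP = [-2.0000 0.0000; 6.5000 -0.2500]
S = R + BᵀPB = [1/2 0; 0 3] + [1.0000 -3.0000; -3.0000 9.2500] = [1.5000 -3.0000; -3.0000 12.2500]
BᵀPA = [-2.0000 0.0000; 6.3750 -0.5000]
K = S⁻¹·BᵀPA = [-0.5733 -0.1600; 0.3800 -0.0800]
A−BK = [0.1433 0.0400; -0.8333 2.0000]
AᵀP(A−BK) = [0.9933 -0.5600; -0.5600 0.9600]
P' = Q + AᵀP(A−BK) = [1.4933 -2.0600; -2.0600 9.9600]
tr(P') = 11.4533


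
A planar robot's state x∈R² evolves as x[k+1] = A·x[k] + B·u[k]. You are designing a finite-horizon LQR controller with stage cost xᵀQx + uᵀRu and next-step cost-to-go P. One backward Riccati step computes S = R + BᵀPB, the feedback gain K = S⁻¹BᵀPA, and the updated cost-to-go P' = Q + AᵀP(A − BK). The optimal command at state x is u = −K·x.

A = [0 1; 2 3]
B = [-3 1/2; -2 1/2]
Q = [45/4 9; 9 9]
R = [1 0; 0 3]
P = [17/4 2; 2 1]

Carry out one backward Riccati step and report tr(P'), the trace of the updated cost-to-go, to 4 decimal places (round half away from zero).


BᵀP = [-16.7500 -8.0000; 3.1250 1.5000]
S = R + BᵀPB = [1 0; 0 3] + [66.2500 -12.3750; -12.3750 2.3125] = [67.2500 -12.3750; -12.3750 5.3125]
BᵀPA = [-16.0000 -40.7500; 3.0000 7.6250]
K = S⁻¹·BᵀPA = [-0.2345 -0.5983; 0.0184 0.0416]
A−BK = [-0.7128 -0.8157; 1.5217 1.7826]
AᵀP(A−BK) = [0.1923 0.3025; 0.3025 0.5524]
P' = Q + AᵀP(A−BK) = [11.4423 9.3025; 9.3025 9.5524]
tr(P') = 20.9946

20.9946


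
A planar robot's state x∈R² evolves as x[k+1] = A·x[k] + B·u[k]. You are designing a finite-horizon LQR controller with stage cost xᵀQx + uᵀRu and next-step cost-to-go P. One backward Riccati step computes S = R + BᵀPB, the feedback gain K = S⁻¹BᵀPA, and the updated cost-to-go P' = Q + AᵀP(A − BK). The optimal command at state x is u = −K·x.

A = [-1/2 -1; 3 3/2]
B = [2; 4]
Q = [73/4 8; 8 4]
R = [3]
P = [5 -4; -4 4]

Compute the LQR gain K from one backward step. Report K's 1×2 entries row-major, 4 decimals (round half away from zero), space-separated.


BᵀP = [-6.0000 8.0000]
S = R + BᵀPB = [3] + [20.0000] = [23.0000]
BᵀPA = [27.0000 18.0000]
K = S⁻¹·BᵀPA = [1.1739 0.7826]
A−BK = [-2.8478 -2.5652; -1.6957 -1.6304]
AᵀP(A−BK) = [17.5543 14.3696; 14.3696 11.9130]
P' = Q + AᵀP(A−BK) = [35.8043 22.3696; 22.3696 15.9130]
tr(P') = 51.7174

1.1739 0.7826


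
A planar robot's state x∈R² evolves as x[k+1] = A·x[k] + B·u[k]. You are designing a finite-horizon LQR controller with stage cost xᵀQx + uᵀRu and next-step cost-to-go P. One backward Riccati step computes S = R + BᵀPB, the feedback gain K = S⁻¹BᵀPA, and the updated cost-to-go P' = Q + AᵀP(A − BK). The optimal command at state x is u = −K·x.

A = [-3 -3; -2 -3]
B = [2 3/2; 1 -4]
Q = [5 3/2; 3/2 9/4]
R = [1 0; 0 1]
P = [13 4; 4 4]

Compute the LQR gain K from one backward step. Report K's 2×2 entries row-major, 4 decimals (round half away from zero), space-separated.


BᵀP = [30.0000 12.0000; 3.5000 -10.0000]
S = R + BᵀPB = [1 0; 0 1] + [72.0000 -3.0000; -3.0000 45.2500] = [73.0000 -3.0000; -3.0000 46.2500]
BᵀPA = [-114.0000 -126.0000; 9.5000 19.5000]
K = S⁻¹·BᵀPA = [-1.5574 -1.7133; 0.1044 0.3105]
A−BK = [-0.0419 -0.0392; -0.0251 -0.0448]
AᵀP(A−BK) = [2.4700 2.7378; 2.7378 3.0737]
P' = Q + AᵀP(A−BK) = [7.4700 4.2378; 4.2378 5.3237]
tr(P') = 12.7937

-1.5574 -1.7133 0.1044 0.3105


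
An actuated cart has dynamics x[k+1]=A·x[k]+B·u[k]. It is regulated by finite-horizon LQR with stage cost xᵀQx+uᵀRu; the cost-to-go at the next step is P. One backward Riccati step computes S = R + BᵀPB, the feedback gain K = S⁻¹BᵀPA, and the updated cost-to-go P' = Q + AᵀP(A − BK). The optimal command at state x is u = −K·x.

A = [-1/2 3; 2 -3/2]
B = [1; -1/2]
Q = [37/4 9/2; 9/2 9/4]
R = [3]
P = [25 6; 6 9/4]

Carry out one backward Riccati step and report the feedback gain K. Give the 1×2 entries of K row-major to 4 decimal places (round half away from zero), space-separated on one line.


BᵀP = [22.0000 4.8750]
S = R + BᵀPB = [3] + [19.5625] = [22.5625]
BᵀPA = [-1.2500 58.6875]
K = S⁻¹·BᵀPA = [-0.0554 2.6011]
A−BK = [-0.4446 0.3989; 1.9723 -0.1994]
AᵀP(A−BK) = [3.1807 -0.4986; -0.4986 23.4100]
P' = Q + AᵀP(A−BK) = [12.4307 4.0014; 4.0014 25.6600]
tr(P') = 38.0907

-0.0554 2.6011


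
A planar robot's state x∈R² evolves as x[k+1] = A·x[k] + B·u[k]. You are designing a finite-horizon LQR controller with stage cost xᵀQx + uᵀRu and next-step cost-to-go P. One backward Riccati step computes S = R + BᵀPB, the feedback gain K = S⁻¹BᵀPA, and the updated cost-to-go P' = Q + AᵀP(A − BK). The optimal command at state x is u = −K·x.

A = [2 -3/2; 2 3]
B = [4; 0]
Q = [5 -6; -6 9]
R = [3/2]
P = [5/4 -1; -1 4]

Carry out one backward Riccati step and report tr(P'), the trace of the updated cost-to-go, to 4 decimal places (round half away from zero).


56.9404

BᵀP = [5.0000 -4.0000]
S = R + BᵀPB = [3/2] + [20.0000] = [21.5000]
BᵀPA = [2.0000 -19.5000]
K = S⁻¹·BᵀPA = [0.0930 -0.9070]
A−BK = [1.6279 2.1279; 2.0000 3.0000]
AᵀP(A−BK) = [12.8140 19.0640; 19.0640 30.1265]
P' = Q + AᵀP(A−BK) = [17.8140 13.0640; 13.0640 39.1265]
tr(P') = 56.9404


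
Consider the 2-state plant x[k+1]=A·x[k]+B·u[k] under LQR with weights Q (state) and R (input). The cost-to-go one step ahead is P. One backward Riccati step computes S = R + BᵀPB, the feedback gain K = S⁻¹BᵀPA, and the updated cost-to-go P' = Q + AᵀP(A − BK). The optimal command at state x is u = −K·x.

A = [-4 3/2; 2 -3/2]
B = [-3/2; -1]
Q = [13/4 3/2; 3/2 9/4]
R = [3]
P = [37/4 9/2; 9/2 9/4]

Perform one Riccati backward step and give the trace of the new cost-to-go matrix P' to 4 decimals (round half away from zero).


13.2687

BᵀP = [-18.3750 -9.0000]
S = R + BᵀPB = [3] + [36.5625] = [39.5625]
BᵀPA = [55.5000 -14.0625]
K = S⁻¹·BᵀPA = [1.4028 -0.3555]
A−BK = [-1.8957 0.9668; 3.4028 -1.8555]
AᵀP(A−BK) = [7.1422 -2.0225; -2.0225 0.6265]
P' = Q + AᵀP(A−BK) = [10.3922 -0.5225; -0.5225 2.8765]
tr(P') = 13.2687


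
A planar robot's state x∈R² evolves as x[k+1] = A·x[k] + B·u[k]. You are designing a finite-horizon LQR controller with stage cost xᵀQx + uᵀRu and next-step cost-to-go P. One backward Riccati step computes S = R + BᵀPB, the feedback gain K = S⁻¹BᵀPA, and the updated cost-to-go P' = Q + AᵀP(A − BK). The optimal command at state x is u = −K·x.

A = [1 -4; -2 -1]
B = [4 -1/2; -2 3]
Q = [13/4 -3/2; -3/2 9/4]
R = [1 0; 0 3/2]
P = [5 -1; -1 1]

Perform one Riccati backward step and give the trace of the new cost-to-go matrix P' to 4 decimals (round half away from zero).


8.3516

BᵀP = [22.0000 -6.0000; -5.5000 3.5000]
S = R + BᵀPB = [1 0; 0 3/2] + [100.0000 -29.0000; -29.0000 13.2500] = [101.0000 -29.0000; -29.0000 14.7500]
BᵀPA = [34.0000 -82.0000; -12.5000 18.5000]
K = S⁻¹·BᵀPA = [0.2143 -1.0374; -0.4262 -0.7854]
A−BK = [-0.0701 -0.2432; -0.2929 -0.7187]
AᵀP(A−BK) = [0.3877 0.4539; 0.4539 2.4640]
P' = Q + AᵀP(A−BK) = [3.6377 -1.0461; -1.0461 4.7140]
tr(P') = 8.3516


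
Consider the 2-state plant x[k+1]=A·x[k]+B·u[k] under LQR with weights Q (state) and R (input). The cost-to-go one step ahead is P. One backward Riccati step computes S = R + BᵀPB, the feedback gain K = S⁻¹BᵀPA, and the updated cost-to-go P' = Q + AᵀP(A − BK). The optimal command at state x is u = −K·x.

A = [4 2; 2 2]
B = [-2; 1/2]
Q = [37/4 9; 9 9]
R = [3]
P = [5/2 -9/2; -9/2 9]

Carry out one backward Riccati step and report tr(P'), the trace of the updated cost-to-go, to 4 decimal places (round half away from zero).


BᵀP = [-7.2500 13.5000]
S = R + BᵀPB = [3] + [21.2500] = [24.2500]
BᵀPA = [-2.0000 12.5000]
K = S⁻¹·BᵀPA = [-0.0825 0.5155]
A−BK = [3.8351 3.0309; 2.0412 1.7423]
AᵀP(A−BK) = [3.8351 3.0309; 3.0309 3.5567]
P' = Q + AᵀP(A−BK) = [13.0851 12.0309; 12.0309 12.5567]
tr(P') = 25.6418

25.6418


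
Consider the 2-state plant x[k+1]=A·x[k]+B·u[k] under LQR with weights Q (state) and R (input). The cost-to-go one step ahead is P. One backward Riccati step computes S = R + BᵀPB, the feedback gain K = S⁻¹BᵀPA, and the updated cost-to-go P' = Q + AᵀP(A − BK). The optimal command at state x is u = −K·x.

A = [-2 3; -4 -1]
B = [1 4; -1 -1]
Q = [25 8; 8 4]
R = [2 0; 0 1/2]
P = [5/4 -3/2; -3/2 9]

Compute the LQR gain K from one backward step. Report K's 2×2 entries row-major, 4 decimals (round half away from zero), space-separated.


2.9553 0.2132 -0.3985 0.7209

BᵀP = [2.7500 -10.5000; 6.5000 -15.0000]
S = R + BᵀPB = [2 0; 0 1/2] + [13.2500 21.5000; 21.5000 41.0000] = [15.2500 21.5000; 21.5000 41.5000]
BᵀPA = [36.5000 18.7500; 47.0000 34.5000]
K = S⁻¹·BᵀPA = [2.9553 0.2132; -0.3985 0.7209]
A−BK = [-3.3612 -0.0967; -1.4432 -0.0659]
AᵀP(A−BK) = [35.8623 1.8374; 1.8374 0.3824]
P' = Q + AᵀP(A−BK) = [60.8623 9.8374; 9.8374 4.3824]
tr(P') = 65.2447


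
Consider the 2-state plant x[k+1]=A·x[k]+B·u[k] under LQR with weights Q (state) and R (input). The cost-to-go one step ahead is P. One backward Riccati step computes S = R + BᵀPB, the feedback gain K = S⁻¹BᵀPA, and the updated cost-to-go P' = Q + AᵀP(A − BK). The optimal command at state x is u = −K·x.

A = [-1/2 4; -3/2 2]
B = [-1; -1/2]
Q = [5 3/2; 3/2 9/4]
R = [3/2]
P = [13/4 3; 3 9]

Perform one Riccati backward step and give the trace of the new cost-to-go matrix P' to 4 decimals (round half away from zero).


34.6484

BᵀP = [-4.7500 -7.5000]
S = R + BᵀPB = [3/2] + [8.5000] = [10.0000]
BᵀPA = [13.6250 -34.0000]
K = S⁻¹·BᵀPA = [1.3625 -3.4000]
A−BK = [0.8625 0.6000; -0.8188 0.3000]
AᵀP(A−BK) = [6.9984 -8.1750; -8.1750 20.4000]
P' = Q + AᵀP(A−BK) = [11.9984 -6.6750; -6.6750 22.6500]
tr(P') = 34.6484


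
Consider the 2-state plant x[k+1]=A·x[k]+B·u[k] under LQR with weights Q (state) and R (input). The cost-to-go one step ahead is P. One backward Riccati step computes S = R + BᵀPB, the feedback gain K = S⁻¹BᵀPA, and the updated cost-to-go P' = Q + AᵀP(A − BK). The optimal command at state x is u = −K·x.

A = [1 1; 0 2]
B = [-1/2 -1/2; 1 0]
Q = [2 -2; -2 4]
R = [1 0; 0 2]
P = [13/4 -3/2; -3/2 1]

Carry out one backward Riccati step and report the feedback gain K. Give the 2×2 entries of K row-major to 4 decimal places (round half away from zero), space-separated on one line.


BᵀP = [-3.1250 1.7500; -1.6250 0.7500]
S = R + BᵀPB = [1 0; 0 2] + [3.3125 1.5625; 1.5625 0.8125] = [4.3125 1.5625; 1.5625 2.8125]
BᵀPA = [-3.1250 0.3750; -1.6250 -0.1250]
K = S⁻¹·BᵀPA = [-0.6452 0.1290; -0.2194 -0.1161]
A−BK = [0.5677 1.0065; 0.6452 1.8710]
AᵀP(A−BK) = [0.8774 0.4645; 0.4645 1.1871]
P' = Q + AᵀP(A−BK) = [2.8774 -1.5355; -1.5355 5.1871]
tr(P') = 8.0645

-0.6452 0.1290 -0.2194 -0.1161


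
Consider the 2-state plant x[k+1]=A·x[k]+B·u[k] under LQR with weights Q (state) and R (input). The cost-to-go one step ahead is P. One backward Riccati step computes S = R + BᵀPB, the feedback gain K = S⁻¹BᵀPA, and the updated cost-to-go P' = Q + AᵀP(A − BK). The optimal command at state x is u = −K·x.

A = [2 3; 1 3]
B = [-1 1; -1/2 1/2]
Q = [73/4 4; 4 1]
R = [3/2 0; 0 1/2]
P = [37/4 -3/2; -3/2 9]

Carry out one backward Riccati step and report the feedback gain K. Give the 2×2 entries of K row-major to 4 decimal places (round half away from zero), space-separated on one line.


BᵀP = [-8.5000 -3.0000; 8.5000 3.0000]
S = R + BᵀPB = [3/2 0; 0 1/2] + [10.0000 -10.0000; -10.0000 10.0000] = [11.5000 -10.0000; -10.0000 10.5000]
BᵀPA = [-20.0000 -34.5000; 20.0000 34.5000]
K = S⁻¹·BᵀPA = [-0.4819 -0.8313; 1.4458 2.4940]
A−BK = [0.0723 -0.3253; 0.0361 1.3373]
AᵀP(A−BK) = [1.4458 2.4940; 2.4940 22.5271]
P' = Q + AᵀP(A−BK) = [19.6958 6.4940; 6.4940 23.5271]
tr(P') = 43.2229

-0.4819 -0.8313 1.4458 2.4940


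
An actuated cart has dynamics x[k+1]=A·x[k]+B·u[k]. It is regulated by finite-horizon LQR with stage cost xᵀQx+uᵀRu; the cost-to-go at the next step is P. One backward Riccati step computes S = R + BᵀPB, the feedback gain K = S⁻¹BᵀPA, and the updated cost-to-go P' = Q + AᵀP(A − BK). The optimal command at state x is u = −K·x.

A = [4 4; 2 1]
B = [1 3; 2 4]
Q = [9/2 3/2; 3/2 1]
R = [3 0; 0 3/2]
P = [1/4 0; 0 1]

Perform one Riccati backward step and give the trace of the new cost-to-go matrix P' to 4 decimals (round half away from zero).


BᵀP = [0.2500 2.0000; 0.7500 4.0000]
S = R + BᵀPB = [3 0; 0 3/2] + [4.2500 8.7500; 8.7500 18.2500] = [7.2500 8.7500; 8.7500 19.7500]
BᵀPA = [5.0000 3.0000; 11.0000 7.0000]
K = S⁻¹·BᵀPA = [0.0375 -0.0300; 0.5403 0.3677]
A−BK = [2.3415 2.9268; -0.2364 -0.4109]
AᵀP(A−BK) = [1.8687 2.1051; 2.1051 2.5159]
P' = Q + AᵀP(A−BK) = [6.3687 3.6051; 3.6051 3.5159]
tr(P') = 9.8846

9.8846


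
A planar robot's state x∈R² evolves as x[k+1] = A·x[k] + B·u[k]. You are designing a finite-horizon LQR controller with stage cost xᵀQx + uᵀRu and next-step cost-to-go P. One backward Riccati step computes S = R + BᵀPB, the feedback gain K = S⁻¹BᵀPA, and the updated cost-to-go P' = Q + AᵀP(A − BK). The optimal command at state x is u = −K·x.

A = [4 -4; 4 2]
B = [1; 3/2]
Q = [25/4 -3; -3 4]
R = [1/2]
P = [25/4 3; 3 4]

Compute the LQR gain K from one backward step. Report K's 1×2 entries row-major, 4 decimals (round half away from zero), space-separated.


BᵀP = [10.7500 9.0000]
S = R + BᵀPB = [1/2] + [24.2500] = [24.7500]
BᵀPA = [79.0000 -25.0000]
K = S⁻¹·BᵀPA = [3.1919 -1.0101]
A−BK = [0.8081 -2.9899; -0.7879 3.5152]
AᵀP(A−BK) = [7.8384 -12.2020; -12.2020 42.7475]
P' = Q + AᵀP(A−BK) = [14.0884 -15.2020; -15.2020 46.7475]
tr(P') = 60.8359

3.1919 -1.0101


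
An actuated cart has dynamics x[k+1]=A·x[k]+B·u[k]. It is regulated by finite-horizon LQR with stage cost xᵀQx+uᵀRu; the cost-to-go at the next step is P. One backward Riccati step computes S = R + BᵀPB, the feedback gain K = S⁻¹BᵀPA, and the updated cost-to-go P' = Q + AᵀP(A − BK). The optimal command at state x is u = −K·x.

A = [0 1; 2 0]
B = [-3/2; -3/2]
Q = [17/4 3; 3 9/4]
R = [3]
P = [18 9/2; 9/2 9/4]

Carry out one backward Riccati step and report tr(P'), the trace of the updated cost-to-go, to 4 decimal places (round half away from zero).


10.9877

BᵀP = [-33.7500 -10.1250]
S = R + BᵀPB = [3] + [65.8125] = [68.8125]
BᵀPA = [-20.2500 -33.7500]
K = S⁻¹·BᵀPA = [-0.2943 -0.4905]
A−BK = [-0.4414 0.2643; 1.5586 -0.7357]
AᵀP(A−BK) = [3.0409 -0.9319; -0.9319 1.4469]
P' = Q + AᵀP(A−BK) = [7.2909 2.0681; 2.0681 3.6969]
tr(P') = 10.9877


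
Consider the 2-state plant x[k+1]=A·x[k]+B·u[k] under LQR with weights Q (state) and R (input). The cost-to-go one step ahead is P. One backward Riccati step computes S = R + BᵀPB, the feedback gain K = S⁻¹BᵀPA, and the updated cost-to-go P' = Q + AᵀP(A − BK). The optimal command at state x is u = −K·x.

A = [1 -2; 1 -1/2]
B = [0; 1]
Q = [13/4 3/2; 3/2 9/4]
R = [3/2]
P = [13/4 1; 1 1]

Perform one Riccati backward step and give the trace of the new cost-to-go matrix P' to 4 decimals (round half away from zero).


BᵀP = [1.0000 1.0000]
S = R + BᵀPB = [3/2] + [1.0000] = [2.5000]
BᵀPA = [2.0000 -2.5000]
K = S⁻¹·BᵀPA = [0.8000 -1.0000]
A−BK = [1.0000 -2.0000; 0.2000 0.5000]
AᵀP(A−BK) = [4.6500 -7.5000; -7.5000 12.7500]
P' = Q + AᵀP(A−BK) = [7.9000 -6.0000; -6.0000 15.0000]
tr(P') = 22.9000

22.9000


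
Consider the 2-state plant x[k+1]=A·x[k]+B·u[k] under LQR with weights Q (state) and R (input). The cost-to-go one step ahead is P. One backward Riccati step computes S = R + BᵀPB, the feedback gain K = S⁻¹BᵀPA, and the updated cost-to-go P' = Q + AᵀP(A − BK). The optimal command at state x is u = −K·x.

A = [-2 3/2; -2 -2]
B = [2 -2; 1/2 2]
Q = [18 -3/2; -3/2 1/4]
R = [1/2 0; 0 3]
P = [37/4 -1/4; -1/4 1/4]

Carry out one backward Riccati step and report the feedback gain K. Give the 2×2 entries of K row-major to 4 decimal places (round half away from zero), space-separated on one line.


-1.0564 0.3931 -0.0840 -0.3665

BᵀP = [18.3750 -0.3750; -19.0000 1.0000]
S = R + BᵀPB = [1/2 0; 0 3] + [36.5625 -37.5000; -37.5000 40.0000] = [37.0625 -37.5000; -37.5000 43.0000]
BᵀPA = [-36.0000 28.3125; 36.0000 -30.5000]
K = S⁻¹·BᵀPA = [-1.0564 0.3931; -0.0840 -0.3665]
A−BK = [-0.0554 -0.0192; -1.3038 -1.4637]
AᵀP(A−BK) = [0.9963 0.3451; 0.3451 1.0051]
P' = Q + AᵀP(A−BK) = [18.9963 -1.1549; -1.1549 1.2551]
tr(P') = 20.2514


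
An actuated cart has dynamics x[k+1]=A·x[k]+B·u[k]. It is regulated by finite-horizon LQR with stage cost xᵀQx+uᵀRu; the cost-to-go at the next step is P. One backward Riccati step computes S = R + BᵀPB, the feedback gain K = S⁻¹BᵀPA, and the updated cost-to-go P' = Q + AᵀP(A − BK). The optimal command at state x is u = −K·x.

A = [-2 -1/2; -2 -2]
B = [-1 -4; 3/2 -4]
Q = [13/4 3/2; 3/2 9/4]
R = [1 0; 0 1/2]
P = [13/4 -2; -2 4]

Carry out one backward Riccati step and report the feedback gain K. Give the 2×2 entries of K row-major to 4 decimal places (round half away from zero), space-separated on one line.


-0.0018 -0.5682 0.4950 0.2766

BᵀP = [-6.2500 8.0000; -5.0000 -8.0000]
S = R + BᵀPB = [1 0; 0 1/2] + [18.2500 -7.0000; -7.0000 52.0000] = [19.2500 -7.0000; -7.0000 52.5000]
BᵀPA = [-3.5000 -12.8750; 26.0000 18.5000]
K = S⁻¹·BᵀPA = [-0.0018 -0.5682; 0.4950 0.2766]
A−BK = [-0.0218 0.0382; -0.0173 -0.0412]
AᵀP(A−BK) = [0.1237 0.0692; 0.0692 0.3790]
P' = Q + AᵀP(A−BK) = [3.3737 1.5692; 1.5692 2.6290]
tr(P') = 6.0027


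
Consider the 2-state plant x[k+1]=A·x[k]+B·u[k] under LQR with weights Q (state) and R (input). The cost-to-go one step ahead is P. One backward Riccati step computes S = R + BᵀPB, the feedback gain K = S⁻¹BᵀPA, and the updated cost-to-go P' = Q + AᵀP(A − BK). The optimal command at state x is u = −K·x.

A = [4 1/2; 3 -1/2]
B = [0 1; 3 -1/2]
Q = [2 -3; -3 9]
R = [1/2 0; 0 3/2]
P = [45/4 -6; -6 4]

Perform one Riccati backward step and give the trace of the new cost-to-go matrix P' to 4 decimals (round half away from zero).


25.8146

BᵀP = [-18.0000 12.0000; 14.2500 -8.0000]
S = R + BᵀPB = [1/2 0; 0 3/2] + [36.0000 -24.0000; -24.0000 18.2500] = [36.5000 -24.0000; -24.0000 19.7500]
BᵀPA = [-36.0000 -15.0000; 33.0000 11.1250]
K = S⁻¹·BᵀPA = [0.5591 -0.2019; 2.3503 0.3179]
A−BK = [1.6497 0.1821; 2.4978 0.2647]
AᵀP(A−BK) = [14.5677 1.7394; 1.7394 0.2469]
P' = Q + AᵀP(A−BK) = [16.5677 -1.2606; -1.2606 9.2469]
tr(P') = 25.8146


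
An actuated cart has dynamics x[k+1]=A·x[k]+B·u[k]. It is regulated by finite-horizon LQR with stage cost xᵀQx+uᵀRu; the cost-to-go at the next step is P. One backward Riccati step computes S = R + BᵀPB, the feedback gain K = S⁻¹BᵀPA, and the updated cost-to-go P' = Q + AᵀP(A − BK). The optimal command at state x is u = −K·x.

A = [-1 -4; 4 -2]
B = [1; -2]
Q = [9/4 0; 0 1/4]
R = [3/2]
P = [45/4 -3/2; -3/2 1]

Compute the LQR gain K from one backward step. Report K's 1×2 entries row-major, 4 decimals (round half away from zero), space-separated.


BᵀP = [14.2500 -3.5000]
S = R + BᵀPB = [3/2] + [21.2500] = [22.7500]
BᵀPA = [-28.2500 -50.0000]
K = S⁻¹·BᵀPA = [-1.2418 -2.1978]
A−BK = [0.2418 -1.8022; 1.5165 -6.3956]
AᵀP(A−BK) = [4.1703 -4.0879; -4.0879 50.1099]
P' = Q + AᵀP(A−BK) = [6.4203 -4.0879; -4.0879 50.3599]
tr(P') = 56.7802

-1.2418 -2.1978


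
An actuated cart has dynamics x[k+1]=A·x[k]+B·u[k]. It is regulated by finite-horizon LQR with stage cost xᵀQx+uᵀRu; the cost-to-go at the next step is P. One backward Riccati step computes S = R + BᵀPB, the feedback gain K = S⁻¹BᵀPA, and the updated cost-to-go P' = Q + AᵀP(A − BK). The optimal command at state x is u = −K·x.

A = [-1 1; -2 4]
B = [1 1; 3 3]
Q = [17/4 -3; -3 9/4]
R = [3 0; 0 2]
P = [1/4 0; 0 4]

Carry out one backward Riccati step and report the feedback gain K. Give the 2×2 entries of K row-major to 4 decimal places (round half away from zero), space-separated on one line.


-0.2590 0.5154 -0.3885 0.7730

BᵀP = [0.2500 12.0000; 0.2500 12.0000]
S = R + BᵀPB = [3 0; 0 2] + [36.2500 36.2500; 36.2500 36.2500] = [39.2500 36.2500; 36.2500 38.2500]
BᵀPA = [-24.2500 48.2500; -24.2500 48.2500]
K = S⁻¹·BᵀPA = [-0.2590 0.5154; -0.3885 0.7730]
A−BK = [-0.3525 -0.2884; -0.0574 0.1348]
AᵀP(A−BK) = [0.5474 -1.0067; -1.0067 2.0854]
P' = Q + AᵀP(A−BK) = [4.7974 -4.0067; -4.0067 4.3354]
tr(P') = 9.1328


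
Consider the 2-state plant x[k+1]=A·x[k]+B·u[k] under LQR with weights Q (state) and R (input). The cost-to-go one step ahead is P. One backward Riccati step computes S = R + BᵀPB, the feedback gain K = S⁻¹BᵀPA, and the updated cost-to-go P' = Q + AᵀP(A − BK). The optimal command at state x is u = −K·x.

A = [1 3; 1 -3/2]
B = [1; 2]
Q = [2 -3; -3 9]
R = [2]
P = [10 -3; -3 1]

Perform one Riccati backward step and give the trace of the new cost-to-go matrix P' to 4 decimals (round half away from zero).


87.4375

BᵀP = [4.0000 -1.0000]
S = R + BᵀPB = [2] + [2.0000] = [4.0000]
BᵀPA = [3.0000 13.5000]
K = S⁻¹·BᵀPA = [0.7500 3.3750]
A−BK = [0.2500 -0.3750; -0.5000 -8.2500]
AᵀP(A−BK) = [2.7500 13.8750; 13.8750 73.6875]
P' = Q + AᵀP(A−BK) = [4.7500 10.8750; 10.8750 82.6875]
tr(P') = 87.4375


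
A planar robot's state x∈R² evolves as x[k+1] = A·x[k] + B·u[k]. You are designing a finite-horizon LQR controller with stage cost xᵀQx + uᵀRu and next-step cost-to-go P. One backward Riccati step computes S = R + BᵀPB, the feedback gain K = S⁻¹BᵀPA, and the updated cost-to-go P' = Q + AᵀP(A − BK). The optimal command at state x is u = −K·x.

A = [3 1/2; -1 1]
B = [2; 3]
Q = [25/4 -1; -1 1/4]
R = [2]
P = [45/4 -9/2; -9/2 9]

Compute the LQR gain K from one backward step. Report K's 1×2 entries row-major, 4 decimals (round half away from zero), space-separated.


0.1216 0.3041

BᵀP = [9.0000 18.0000]
S = R + BᵀPB = [2] + [72.0000] = [74.0000]
BᵀPA = [9.0000 22.5000]
K = S⁻¹·BᵀPA = [0.1216 0.3041]
A−BK = [2.7568 -0.1081; -1.3649 0.0878]
AᵀP(A−BK) = [136.1554 -6.1115; -6.1115 0.4713]
P' = Q + AᵀP(A−BK) = [142.4054 -7.1115; -7.1115 0.7213]
tr(P') = 143.1267


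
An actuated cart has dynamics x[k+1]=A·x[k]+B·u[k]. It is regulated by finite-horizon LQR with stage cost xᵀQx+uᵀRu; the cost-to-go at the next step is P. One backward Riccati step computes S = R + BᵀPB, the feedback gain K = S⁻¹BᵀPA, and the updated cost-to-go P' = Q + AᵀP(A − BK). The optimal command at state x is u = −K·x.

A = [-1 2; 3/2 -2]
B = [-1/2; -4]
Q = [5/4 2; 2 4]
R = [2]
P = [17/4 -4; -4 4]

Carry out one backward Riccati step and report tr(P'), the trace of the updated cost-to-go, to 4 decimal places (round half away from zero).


BᵀP = [13.8750 -14.0000]
S = R + BᵀPB = [2] + [49.0625] = [51.0625]
BᵀPA = [-34.8750 55.7500]
K = S⁻¹·BᵀPA = [-0.6830 1.0918]
A−BK = [-1.3415 2.5459; -1.2319 2.3672]
AᵀP(A−BK) = [1.4308 -2.4235; -2.4235 4.1322]
P' = Q + AᵀP(A−BK) = [2.6808 -0.4235; -0.4235 8.1322]
tr(P') = 10.8130

10.8130


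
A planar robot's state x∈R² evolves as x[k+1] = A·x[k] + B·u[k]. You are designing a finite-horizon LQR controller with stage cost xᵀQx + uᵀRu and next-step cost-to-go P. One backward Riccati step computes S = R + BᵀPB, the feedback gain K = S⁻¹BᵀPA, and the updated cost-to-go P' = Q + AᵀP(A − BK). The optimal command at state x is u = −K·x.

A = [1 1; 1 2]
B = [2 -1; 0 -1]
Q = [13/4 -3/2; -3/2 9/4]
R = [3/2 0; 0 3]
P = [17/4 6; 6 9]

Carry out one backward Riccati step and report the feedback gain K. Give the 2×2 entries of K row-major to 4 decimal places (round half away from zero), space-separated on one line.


0.6007 0.9084 -0.4579 -0.7656

BᵀP = [8.5000 12.0000; -10.2500 -15.0000]
S = R + BᵀPB = [3/2 0; 0 3] + [17.0000 -20.5000; -20.5000 25.2500] = [18.5000 -20.5000; -20.5000 28.2500]
BᵀPA = [20.5000 32.5000; -25.2500 -40.2500]
K = S⁻¹·BᵀPA = [0.6007 0.9084; -0.4579 -0.7656]
A−BK = [-0.6593 -1.5824; 0.5421 1.2344]
AᵀP(A−BK) = [1.3736 2.2967; 2.2967 3.9121]
P' = Q + AᵀP(A−BK) = [4.6236 0.7967; 0.7967 6.1621]
tr(P') = 10.7857


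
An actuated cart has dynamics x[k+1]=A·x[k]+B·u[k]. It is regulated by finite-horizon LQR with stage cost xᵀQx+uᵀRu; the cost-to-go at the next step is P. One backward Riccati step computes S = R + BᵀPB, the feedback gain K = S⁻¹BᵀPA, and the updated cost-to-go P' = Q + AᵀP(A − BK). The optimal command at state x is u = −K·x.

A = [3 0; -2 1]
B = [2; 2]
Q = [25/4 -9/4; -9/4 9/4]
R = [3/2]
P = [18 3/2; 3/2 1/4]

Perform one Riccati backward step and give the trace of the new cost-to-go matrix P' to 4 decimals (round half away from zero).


13.7240

BᵀP = [39.0000 3.5000]
S = R + BᵀPB = [3/2] + [85.0000] = [86.5000]
BᵀPA = [110.0000 3.5000]
K = S⁻¹·BᵀPA = [1.2717 0.0405]
A−BK = [0.4566 -0.0809; -4.5434 0.9191]
AᵀP(A−BK) = [5.1156 -0.4509; -0.4509 0.1084]
P' = Q + AᵀP(A−BK) = [11.3656 -2.7009; -2.7009 2.3584]
tr(P') = 13.7240


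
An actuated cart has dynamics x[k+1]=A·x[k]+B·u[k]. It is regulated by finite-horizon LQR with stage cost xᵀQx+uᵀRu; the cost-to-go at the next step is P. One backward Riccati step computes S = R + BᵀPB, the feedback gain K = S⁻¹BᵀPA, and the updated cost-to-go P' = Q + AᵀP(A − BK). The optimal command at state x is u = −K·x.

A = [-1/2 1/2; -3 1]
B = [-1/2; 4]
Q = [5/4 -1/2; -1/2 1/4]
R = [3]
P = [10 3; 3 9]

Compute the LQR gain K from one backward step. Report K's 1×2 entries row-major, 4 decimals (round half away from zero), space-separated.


BᵀP = [7.0000 34.5000]
S = R + BᵀPB = [3] + [134.5000] = [137.5000]
BᵀPA = [-107.0000 38.0000]
K = S⁻¹·BᵀPA = [-0.7782 0.2764]
A−BK = [-0.8891 0.6382; 0.1127 -0.1055]
AᵀP(A−BK) = [9.2345 -5.9291; -5.9291 3.9982]
P' = Q + AᵀP(A−BK) = [10.4845 -6.4291; -6.4291 4.2482]
tr(P') = 14.7327

-0.7782 0.2764


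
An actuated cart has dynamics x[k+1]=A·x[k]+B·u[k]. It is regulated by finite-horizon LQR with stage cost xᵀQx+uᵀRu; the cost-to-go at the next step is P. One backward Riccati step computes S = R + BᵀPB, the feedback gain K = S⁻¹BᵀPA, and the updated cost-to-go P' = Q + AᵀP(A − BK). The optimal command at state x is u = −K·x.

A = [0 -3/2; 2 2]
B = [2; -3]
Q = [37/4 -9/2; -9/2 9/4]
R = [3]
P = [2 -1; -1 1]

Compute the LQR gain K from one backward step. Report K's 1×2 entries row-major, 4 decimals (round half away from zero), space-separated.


BᵀP = [7.0000 -5.0000]
S = R + BᵀPB = [3] + [29.0000] = [32.0000]
BᵀPA = [-10.0000 -20.5000]
K = S⁻¹·BᵀPA = [-0.3125 -0.6406]
A−BK = [0.6250 -0.2188; 1.0625 0.0781]
AᵀP(A−BK) = [0.8750 0.5938; 0.5938 1.3672]
P' = Q + AᵀP(A−BK) = [10.1250 -3.9063; -3.9063 3.6172]
tr(P') = 13.7422

-0.3125 -0.6406


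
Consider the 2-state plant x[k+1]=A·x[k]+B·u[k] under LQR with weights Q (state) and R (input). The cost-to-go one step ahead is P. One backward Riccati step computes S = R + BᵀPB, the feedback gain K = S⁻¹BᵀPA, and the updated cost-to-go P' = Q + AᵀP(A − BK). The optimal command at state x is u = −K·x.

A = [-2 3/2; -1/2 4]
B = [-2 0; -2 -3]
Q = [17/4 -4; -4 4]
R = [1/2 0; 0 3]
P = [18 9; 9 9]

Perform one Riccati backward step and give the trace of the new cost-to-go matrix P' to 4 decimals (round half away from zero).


11.4282

BᵀP = [-54.0000 -36.0000; -27.0000 -27.0000]
S = R + BᵀPB = [1/2 0; 0 3] + [180.0000 108.0000; 108.0000 81.0000] = [180.5000 108.0000; 108.0000 84.0000]
BᵀPA = [126.0000 -225.0000; 67.5000 -148.5000]
K = S⁻¹·BᵀPA = [0.9417 -0.8182; -0.4072 -0.7159]
A−BK = [-0.1166 -0.1364; 0.1619 0.2159]
AᵀP(A−BK) = [1.0816 0.6648; 0.6648 2.0966]
P' = Q + AᵀP(A−BK) = [5.3316 -3.3352; -3.3352 6.0966]
tr(P') = 11.4282


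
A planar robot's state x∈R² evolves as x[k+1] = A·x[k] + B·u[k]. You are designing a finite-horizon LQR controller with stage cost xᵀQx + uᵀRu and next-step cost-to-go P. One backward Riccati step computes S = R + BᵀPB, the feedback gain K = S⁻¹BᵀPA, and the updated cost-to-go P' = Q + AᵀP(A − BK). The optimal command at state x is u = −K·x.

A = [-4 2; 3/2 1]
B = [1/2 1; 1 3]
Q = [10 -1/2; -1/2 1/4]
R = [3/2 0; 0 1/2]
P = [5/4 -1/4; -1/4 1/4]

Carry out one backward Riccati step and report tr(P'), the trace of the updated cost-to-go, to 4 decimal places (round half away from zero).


35.8701

BᵀP = [0.3750 0.1250; 0.5000 0.5000]
S = R + BᵀPB = [3/2 0; 0 1/2] + [0.3125 0.7500; 0.7500 2.0000] = [1.8125 0.7500; 0.7500 2.5000]
BᵀPA = [-1.3125 0.8750; -1.2500 1.5000]
K = S⁻¹·BᵀPA = [-0.5906 0.2677; -0.3228 0.5197]
A−BK = [-3.3819 1.3465; 3.0591 -0.8268]
AᵀP(A−BK) = [22.3839 -8.3740; -8.3740 3.2362]
P' = Q + AᵀP(A−BK) = [32.3839 -8.8740; -8.8740 3.4862]
tr(P') = 35.8701


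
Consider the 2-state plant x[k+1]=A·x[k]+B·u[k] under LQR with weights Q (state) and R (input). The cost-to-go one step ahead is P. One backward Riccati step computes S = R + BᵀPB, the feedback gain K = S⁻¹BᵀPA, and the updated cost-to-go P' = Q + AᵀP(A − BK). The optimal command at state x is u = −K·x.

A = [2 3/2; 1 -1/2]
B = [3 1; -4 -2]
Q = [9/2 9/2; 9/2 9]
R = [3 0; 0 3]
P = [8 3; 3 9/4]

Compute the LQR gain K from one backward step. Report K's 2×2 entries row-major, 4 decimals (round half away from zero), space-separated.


BᵀP = [12.0000 0.0000; 2.0000 -1.5000]
S = R + BᵀPB = [3 0; 0 3] + [36.0000 12.0000; 12.0000 5.0000] = [39.0000 12.0000; 12.0000 8.0000]
BᵀPA = [24.0000 18.0000; 2.5000 3.7500]
K = S⁻¹·BᵀPA = [0.9643 0.5893; -1.1339 -0.4152]
A−BK = [0.2411 0.1473; 2.5893 1.0268]
AᵀP(A−BK) = [25.9420 11.2701; 11.2701 5.0123]
P' = Q + AᵀP(A−BK) = [30.4420 15.7701; 15.7701 14.0123]
tr(P') = 44.4542

0.9643 0.5893 -1.1339 -0.4152
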